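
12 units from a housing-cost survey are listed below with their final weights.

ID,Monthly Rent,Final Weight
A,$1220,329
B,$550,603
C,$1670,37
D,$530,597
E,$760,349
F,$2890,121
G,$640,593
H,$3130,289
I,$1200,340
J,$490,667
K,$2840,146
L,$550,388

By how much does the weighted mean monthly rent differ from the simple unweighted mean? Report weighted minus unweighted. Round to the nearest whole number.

Unweighted sum = 1220 + 550 + 1670 + 530 + 760 + 2890 + 640 + 3130 + 1200 + 490 + 2840 + 550 = 16470
Unweighted mean = 16470 / 12 = 1372.5
Weighted sum = 1220×329 + 550×603 + 1670×37 + 530×597 + 760×349 + 2890×121 + 640×593 + 3130×289 + 1200×340 + 490×667 + 2840×146 + 550×388
  = 401380 + 331650 + 61790 + 316410 + 265240 + 349690 + 379520 + 904570 + 408000 + 326830 + 414640 + 213400 = 4373120
Sum of weights = 329 + 603 + 37 + 597 + 349 + 121 + 593 + 289 + 340 + 667 + 146 + 388 = 4459
Weighted mean = 4373120 / 4459 = 980.74008
Difference (weighted minus unweighted) = -391.75992

-392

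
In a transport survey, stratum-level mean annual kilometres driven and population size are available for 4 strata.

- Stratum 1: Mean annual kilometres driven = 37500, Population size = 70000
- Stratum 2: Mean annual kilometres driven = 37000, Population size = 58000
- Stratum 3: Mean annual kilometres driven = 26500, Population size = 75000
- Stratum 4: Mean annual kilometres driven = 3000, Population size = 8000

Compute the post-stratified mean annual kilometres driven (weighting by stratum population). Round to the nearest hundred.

Σ Nₕ·x̄ₕ = 37500×70000 + 37000×58000 + 26500×75000 + 3000×8000
  = 2625000000 + 2146000000 + 1987500000 + 24000000 = 6782500000
Σ Nₕ = 70000 + 58000 + 75000 + 8000 = 211000
Overall mean = 6782500000 / 211000 = 32144.55

32100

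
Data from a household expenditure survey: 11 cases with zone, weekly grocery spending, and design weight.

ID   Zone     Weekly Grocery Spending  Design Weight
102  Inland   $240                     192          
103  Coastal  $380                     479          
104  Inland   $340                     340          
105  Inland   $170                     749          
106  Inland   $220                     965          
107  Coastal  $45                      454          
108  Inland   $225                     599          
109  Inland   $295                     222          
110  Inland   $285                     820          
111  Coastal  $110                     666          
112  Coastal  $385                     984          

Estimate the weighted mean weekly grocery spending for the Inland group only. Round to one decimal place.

240.6

Inland rows: 102, 104, 105, 106, 108, 109, 110
Weighted sum = 240×192 + 340×340 + 170×749 + 220×965 + 225×599 + 295×222 + 285×820
  = 46080 + 115600 + 127330 + 212300 + 134775 + 65490 + 233700 = 935275
Sum of weights = 3887
Weighted mean = 935275 / 3887 = 240.61616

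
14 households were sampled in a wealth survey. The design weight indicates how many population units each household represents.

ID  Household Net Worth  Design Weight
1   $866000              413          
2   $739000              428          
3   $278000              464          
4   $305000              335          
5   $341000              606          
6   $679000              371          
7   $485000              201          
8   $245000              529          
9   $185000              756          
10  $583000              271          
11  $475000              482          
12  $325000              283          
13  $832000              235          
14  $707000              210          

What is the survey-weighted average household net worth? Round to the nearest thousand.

Weighted sum = 2553530000
Sum of weights = 5584
Weighted mean = 2553530000 / 5584 = 457294.05

457000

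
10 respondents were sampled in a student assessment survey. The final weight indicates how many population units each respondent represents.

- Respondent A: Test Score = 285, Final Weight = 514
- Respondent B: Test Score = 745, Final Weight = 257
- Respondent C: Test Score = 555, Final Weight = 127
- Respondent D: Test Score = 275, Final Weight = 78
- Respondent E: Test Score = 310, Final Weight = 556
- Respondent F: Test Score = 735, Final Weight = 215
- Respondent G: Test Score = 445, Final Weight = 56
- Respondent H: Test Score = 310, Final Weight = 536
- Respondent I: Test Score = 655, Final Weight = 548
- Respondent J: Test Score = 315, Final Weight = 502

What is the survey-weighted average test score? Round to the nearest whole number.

433

Weighted sum = 285×514 + 745×257 + 555×127 + 275×78 + 310×556 + 735×215 + 445×56 + 310×536 + 655×548 + 315×502
  = 1468425
Sum of weights = 3389
Weighted mean = 1468425 / 3389 = 433.29153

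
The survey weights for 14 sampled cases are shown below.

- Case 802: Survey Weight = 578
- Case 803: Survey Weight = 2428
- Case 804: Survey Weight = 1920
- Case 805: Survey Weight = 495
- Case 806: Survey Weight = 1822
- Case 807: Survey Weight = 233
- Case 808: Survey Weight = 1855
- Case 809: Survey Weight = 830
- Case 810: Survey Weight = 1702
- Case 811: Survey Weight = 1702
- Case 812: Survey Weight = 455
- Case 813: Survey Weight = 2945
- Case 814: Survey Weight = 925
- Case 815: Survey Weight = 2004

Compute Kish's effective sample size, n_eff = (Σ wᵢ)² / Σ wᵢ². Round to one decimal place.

10.6

Σ wᵢ = 19894
Σ wᵢ² = 37209890
n_eff = 19894² / 37209890 = 395771236 / 37209890 = 10.636184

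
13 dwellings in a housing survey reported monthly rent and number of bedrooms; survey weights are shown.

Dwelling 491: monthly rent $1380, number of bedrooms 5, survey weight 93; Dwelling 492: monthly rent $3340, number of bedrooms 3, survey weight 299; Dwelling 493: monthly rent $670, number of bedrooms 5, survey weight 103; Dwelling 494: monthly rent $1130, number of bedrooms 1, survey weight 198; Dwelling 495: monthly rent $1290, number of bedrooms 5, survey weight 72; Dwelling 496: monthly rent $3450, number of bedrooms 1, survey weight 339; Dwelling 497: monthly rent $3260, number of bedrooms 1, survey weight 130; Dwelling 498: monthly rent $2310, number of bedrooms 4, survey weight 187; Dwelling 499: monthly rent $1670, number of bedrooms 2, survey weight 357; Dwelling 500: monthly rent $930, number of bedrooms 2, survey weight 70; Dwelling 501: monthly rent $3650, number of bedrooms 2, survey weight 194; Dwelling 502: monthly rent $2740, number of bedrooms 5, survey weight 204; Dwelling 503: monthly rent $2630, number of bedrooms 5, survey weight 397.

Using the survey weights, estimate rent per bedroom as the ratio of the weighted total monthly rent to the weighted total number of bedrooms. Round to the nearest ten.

820

Σ wᵢ·y = 6510410
Σ wᵢ·x = 7899
Ratio = 6510410 / 7899 = 824.20686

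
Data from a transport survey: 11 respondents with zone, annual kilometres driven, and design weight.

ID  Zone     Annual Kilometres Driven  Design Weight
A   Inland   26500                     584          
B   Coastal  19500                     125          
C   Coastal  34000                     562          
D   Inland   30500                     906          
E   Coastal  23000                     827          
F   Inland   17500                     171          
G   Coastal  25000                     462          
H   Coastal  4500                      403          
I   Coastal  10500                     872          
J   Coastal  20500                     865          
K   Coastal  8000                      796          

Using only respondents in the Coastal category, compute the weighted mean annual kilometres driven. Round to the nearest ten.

Coastal rows: B, C, E, G, H, I, J, K
Weighted sum = 19500×125 + 34000×562 + 23000×827 + 25000×462 + 4500×403 + 10500×872 + 20500×865 + 8000×796
  = 87186500
Sum of weights = 125 + 562 + 827 + 462 + 403 + 872 + 865 + 796 = 4912
Weighted mean = 87186500 / 4912 = 17749.695

17750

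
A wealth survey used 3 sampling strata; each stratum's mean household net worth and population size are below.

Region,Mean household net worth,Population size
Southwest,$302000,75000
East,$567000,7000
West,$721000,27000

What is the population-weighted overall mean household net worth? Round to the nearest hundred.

Σ Nₕ·x̄ₕ = 302000×75000 + 567000×7000 + 721000×27000
  = 22650000000 + 3969000000 + 19467000000 = 46086000000
Σ Nₕ = 75000 + 7000 + 27000 = 109000
Overall mean = 46086000000 / 109000 = 422807.34

422800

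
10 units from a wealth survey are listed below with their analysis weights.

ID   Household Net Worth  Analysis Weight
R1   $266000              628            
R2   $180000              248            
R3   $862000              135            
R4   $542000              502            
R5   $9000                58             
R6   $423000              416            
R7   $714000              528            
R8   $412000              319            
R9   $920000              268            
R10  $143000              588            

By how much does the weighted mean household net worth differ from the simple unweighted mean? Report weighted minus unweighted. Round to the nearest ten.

-9240

Unweighted sum = 266000 + 180000 + 862000 + 542000 + 9000 + 423000 + 714000 + 412000 + 920000 + 143000 = 4471000
Unweighted mean = 4471000 / 10 = 447100
Weighted sum = 266000×628 + 180000×248 + 862000×135 + 542000×502 + 9000×58 + 423000×416 + 714000×528 + 412000×319 + 920000×268 + 143000×588
  = 1615696000
Sum of weights = 628 + 248 + 135 + 502 + 58 + 416 + 528 + 319 + 268 + 588 = 3690
Weighted mean = 1615696000 / 3690 = 437857.99
Difference (weighted minus unweighted) = -9242.0054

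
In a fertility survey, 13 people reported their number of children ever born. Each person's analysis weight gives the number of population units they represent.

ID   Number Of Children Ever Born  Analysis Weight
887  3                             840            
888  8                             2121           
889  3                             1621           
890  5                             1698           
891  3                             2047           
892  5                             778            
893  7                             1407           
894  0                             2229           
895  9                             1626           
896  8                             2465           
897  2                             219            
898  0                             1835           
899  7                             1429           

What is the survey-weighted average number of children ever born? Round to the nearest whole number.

Weighted sum = 97516
Sum of weights = 20315
Weighted mean = 97516 / 20315 = 4.8001969

5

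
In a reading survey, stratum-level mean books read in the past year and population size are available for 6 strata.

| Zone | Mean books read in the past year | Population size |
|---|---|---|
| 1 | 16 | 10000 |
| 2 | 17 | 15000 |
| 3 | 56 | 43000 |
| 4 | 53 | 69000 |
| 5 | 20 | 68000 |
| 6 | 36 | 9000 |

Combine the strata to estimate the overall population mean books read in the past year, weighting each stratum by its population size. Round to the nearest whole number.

38

Σ Nₕ·x̄ₕ = 16×10000 + 17×15000 + 56×43000 + 53×69000 + 20×68000 + 36×9000
  = 160000 + 255000 + 2408000 + 3657000 + 1360000 + 324000 = 8164000
Σ Nₕ = 10000 + 15000 + 43000 + 69000 + 68000 + 9000 = 214000
Overall mean = 8164000 / 214000 = 38.149533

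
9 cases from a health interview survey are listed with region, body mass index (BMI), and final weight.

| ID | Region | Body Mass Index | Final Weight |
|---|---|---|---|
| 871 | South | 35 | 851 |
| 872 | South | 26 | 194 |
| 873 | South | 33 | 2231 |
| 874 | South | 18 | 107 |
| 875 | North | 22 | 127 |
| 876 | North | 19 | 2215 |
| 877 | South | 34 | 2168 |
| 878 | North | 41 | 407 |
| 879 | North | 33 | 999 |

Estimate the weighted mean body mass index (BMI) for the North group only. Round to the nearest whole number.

North rows: 875, 876, 878, 879
Weighted sum = 22×127 + 19×2215 + 41×407 + 33×999
  = 2794 + 42085 + 16687 + 32967 = 94533
Sum of weights = 127 + 2215 + 407 + 999 = 3748
Weighted mean = 94533 / 3748 = 25.222252

25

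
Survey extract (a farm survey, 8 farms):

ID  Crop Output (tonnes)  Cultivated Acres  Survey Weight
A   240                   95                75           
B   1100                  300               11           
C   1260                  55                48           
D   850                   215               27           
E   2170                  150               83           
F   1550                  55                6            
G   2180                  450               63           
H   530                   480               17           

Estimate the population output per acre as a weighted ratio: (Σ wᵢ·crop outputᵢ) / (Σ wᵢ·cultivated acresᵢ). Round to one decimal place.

Σ wᵢ·y = 240×75 + 1100×11 + 1260×48 + 850×27 + 2170×83 + 1550×6 + 2180×63 + 530×17
  = 18000 + 12100 + 60480 + 22950 + 180110 + 9300 + 137340 + 9010 = 449290
Σ wᵢ·x = 95×75 + 300×11 + 55×48 + 215×27 + 150×83 + 55×6 + 450×63 + 480×17
  = 7125 + 3300 + 2640 + 5805 + 12450 + 330 + 28350 + 8160 = 68160
Ratio = 449290 / 68160 = 6.591696

6.6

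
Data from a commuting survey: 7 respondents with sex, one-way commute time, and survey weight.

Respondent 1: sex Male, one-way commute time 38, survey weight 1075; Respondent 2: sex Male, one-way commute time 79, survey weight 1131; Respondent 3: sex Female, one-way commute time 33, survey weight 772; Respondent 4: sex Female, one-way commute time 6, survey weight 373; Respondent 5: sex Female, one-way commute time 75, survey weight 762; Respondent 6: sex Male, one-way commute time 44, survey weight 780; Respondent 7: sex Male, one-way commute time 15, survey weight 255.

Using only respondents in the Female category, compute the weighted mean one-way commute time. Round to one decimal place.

Female rows: 3, 4, 5
Weighted sum = 33×772 + 6×373 + 75×762
  = 25476 + 2238 + 57150 = 84864
Sum of weights = 772 + 373 + 762 = 1907
Weighted mean = 84864 / 1907 = 44.501311

44.5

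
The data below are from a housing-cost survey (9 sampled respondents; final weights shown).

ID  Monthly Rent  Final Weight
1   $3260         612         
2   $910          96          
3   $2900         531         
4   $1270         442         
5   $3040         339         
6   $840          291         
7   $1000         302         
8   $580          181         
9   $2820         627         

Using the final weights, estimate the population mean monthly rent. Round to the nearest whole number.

Weighted sum = 3260×612 + 910×96 + 2900×531 + 1270×442 + 3040×339 + 840×291 + 1000×302 + 580×181 + 2820×627
  = 7633840
Sum of weights = 612 + 96 + 531 + 442 + 339 + 291 + 302 + 181 + 627 = 3421
Weighted mean = 7633840 / 3421 = 2231.4645

2231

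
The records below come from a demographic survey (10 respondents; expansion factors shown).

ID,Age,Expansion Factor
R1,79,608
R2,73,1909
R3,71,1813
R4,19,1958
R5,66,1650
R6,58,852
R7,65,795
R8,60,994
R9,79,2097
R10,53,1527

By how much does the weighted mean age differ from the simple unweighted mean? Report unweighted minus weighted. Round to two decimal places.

Unweighted sum = 79 + 73 + 71 + 19 + 66 + 58 + 65 + 60 + 79 + 53 = 623
Unweighted mean = 623 / 10 = 62.3
Weighted sum = 79×608 + 73×1909 + 71×1813 + 19×1958 + 66×1650 + 58×852 + 65×795 + 60×994 + 79×2097 + 53×1527
  = 869539
Sum of weights = 608 + 1909 + 1813 + 1958 + 1650 + 852 + 795 + 994 + 2097 + 1527 = 14203
Weighted mean = 869539 / 14203 = 61.222207
Difference (unweighted minus weighted) = 1.0777934

1.08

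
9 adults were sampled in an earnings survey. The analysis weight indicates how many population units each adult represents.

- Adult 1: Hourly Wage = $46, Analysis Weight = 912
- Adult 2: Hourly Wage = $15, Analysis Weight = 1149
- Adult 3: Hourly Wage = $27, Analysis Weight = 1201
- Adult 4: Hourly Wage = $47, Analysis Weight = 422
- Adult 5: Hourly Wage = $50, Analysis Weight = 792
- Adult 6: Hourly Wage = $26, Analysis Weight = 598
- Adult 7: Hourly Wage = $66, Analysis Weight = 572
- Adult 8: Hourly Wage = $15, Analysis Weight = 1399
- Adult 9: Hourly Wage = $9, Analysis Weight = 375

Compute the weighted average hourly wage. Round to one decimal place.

Weighted sum = 46×912 + 15×1149 + 27×1201 + 47×422 + 50×792 + 26×598 + 66×572 + 15×1399 + 9×375
  = 41952 + 17235 + 32427 + 19834 + 39600 + 15548 + 37752 + 20985 + 3375 = 228708
Sum of weights = 912 + 1149 + 1201 + 422 + 792 + 598 + 572 + 1399 + 375 = 7420
Weighted mean = 228708 / 7420 = 30.823181

30.8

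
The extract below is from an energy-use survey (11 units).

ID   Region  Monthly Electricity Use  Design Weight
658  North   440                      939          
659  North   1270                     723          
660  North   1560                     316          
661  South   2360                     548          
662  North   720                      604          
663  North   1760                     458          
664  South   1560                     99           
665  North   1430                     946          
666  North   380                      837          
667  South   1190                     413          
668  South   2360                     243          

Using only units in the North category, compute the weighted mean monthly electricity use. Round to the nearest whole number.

North rows: 658, 659, 660, 662, 663, 665, 666
Weighted sum = 440×939 + 1270×723 + 1560×316 + 720×604 + 1760×458 + 1430×946 + 380×837
  = 413160 + 918210 + 492960 + 434880 + 806080 + 1352780 + 318060 = 4736130
Sum of weights = 939 + 723 + 316 + 604 + 458 + 946 + 837 = 4823
Weighted mean = 4736130 / 4823 = 981.98839

982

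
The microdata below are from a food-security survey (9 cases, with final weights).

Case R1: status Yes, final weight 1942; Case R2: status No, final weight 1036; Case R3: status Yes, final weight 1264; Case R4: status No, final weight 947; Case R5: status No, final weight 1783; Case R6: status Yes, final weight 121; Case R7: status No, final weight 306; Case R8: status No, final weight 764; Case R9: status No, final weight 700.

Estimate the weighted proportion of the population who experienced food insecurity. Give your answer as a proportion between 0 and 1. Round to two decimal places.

Sum of weights for 'Yes' = 1942 + 1264 + 121 = 3327
Total weight = 1942 + 1036 + 1264 + 947 + 1783 + 121 + 306 + 764 + 700 = 8863
Weighted proportion = 3327 / 8863 = 0.3753808

0.38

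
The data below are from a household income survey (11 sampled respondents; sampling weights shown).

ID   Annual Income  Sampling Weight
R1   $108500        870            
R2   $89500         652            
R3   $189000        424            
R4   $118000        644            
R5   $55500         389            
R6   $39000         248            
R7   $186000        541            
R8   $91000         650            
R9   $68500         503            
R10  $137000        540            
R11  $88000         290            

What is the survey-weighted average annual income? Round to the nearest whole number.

110219

Weighted sum = 633870000
Sum of weights = 870 + 652 + 424 + 644 + 389 + 248 + 541 + 650 + 503 + 540 + 290 = 5751
Weighted mean = 633870000 / 5751 = 110219.09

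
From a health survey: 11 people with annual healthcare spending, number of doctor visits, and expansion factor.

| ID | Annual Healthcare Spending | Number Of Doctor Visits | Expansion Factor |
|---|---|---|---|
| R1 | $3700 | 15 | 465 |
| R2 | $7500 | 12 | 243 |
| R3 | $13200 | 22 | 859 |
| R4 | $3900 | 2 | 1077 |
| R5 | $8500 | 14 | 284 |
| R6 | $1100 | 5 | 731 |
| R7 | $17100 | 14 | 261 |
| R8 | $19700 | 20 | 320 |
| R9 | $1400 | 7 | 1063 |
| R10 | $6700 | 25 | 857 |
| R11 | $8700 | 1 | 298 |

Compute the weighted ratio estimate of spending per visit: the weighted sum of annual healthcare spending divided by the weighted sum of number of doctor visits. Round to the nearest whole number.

Σ wᵢ·y = 3700×465 + 7500×243 + 13200×859 + 3900×1077 + 8500×284 + 1100×731 + 17100×261 + 19700×320 + 1400×1063 + 6700×857 + 8700×298
  = 42890000
Σ wᵢ·x = 15×465 + 12×243 + 22×859 + 2×1077 + 14×284 + 5×731 + 14×261 + 20×320 + 7×1063 + 25×857 + 1×298
  = 6975 + 2916 + 18898 + 2154 + 3976 + 3655 + 3654 + 6400 + 7441 + 21425 + 298 = 77792
Ratio = 42890000 / 77792 = 551.34204

551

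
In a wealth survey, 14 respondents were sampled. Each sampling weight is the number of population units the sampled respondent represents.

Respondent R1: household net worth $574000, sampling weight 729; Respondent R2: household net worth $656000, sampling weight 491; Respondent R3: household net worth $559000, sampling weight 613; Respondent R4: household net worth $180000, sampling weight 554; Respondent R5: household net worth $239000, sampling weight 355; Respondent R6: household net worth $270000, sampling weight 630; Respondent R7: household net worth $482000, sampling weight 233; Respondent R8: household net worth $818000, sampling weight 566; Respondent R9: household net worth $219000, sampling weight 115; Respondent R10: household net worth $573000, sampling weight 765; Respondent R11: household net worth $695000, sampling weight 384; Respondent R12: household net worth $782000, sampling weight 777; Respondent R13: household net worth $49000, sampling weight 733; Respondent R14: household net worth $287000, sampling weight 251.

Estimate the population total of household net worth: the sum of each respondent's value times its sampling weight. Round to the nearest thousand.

3459146000

Weighted total = 3459146000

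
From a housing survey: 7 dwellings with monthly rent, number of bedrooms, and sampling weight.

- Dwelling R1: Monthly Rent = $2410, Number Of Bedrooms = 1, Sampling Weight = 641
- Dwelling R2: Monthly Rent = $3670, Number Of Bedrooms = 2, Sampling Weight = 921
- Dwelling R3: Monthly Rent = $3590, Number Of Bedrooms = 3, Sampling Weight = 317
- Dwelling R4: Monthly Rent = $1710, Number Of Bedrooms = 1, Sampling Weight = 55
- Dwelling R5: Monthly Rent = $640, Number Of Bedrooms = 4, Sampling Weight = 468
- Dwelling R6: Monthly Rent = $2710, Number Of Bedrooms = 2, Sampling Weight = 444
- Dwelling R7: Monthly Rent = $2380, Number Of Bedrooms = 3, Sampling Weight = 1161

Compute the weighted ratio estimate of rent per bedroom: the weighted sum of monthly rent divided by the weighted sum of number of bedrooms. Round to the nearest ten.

1070

Σ wᵢ·y = 2410×641 + 3670×921 + 3590×317 + 1710×55 + 640×468 + 2710×444 + 2380×1161
  = 10422900
Σ wᵢ·x = 1×641 + 2×921 + 3×317 + 1×55 + 4×468 + 2×444 + 3×1161
  = 9732
Ratio = 10422900 / 9732 = 1070.9926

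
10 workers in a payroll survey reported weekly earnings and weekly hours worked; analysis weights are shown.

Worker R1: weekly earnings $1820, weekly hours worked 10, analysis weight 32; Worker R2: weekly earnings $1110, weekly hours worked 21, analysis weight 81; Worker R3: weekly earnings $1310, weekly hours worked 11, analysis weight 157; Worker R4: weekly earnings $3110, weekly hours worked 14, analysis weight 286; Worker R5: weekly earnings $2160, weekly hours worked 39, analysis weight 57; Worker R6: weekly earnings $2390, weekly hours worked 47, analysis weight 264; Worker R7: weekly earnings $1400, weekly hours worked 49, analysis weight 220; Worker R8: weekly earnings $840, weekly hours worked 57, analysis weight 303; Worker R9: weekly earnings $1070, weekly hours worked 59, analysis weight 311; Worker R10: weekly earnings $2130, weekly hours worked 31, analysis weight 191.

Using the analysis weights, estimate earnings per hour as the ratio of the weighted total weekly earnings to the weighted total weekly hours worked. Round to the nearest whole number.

44

Σ wᵢ·y = 1820×32 + 1110×81 + 1310×157 + 3110×286 + 2160×57 + 2390×264 + 1400×220 + 840×303 + 1070×311 + 2130×191
  = 58240 + 89910 + 205670 + 889460 + 123120 + 630960 + 308000 + 254520 + 332770 + 406830 = 3299480
Σ wᵢ·x = 10×32 + 21×81 + 11×157 + 14×286 + 39×57 + 47×264 + 49×220 + 57×303 + 59×311 + 31×191
  = 320 + 1701 + 1727 + 4004 + 2223 + 12408 + 10780 + 17271 + 18349 + 5921 = 74704
Ratio = 3299480 / 74704 = 44.167381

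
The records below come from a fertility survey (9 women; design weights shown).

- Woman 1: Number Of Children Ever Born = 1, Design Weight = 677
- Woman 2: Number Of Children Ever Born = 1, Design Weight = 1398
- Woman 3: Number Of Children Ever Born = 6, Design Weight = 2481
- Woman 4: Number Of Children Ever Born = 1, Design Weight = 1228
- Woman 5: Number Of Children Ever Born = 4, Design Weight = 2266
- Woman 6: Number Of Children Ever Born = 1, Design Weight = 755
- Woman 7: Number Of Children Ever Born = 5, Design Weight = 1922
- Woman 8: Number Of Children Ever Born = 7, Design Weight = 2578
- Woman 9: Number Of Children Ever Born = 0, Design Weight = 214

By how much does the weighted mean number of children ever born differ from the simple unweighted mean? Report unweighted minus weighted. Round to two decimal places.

-1.23

Unweighted sum = 26
Unweighted mean = 26 / 9 = 2.8888889
Weighted sum = 1×677 + 1×1398 + 6×2481 + 1×1228 + 4×2266 + 1×755 + 5×1922 + 7×2578 + 0×214
  = 677 + 1398 + 14886 + 1228 + 9064 + 755 + 9610 + 18046 + 0 = 55664
Sum of weights = 677 + 1398 + 2481 + 1228 + 2266 + 755 + 1922 + 2578 + 214 = 13519
Weighted mean = 55664 / 13519 = 4.1174643
Difference (unweighted minus weighted) = -1.2285754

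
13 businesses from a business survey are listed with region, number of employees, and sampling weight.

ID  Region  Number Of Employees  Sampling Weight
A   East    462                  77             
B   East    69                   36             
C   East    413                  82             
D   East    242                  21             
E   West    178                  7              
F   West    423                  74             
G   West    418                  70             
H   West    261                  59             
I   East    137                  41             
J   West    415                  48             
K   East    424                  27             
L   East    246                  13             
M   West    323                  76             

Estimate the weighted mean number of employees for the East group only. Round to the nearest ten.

330

East rows: A, B, C, D, I, K, L
Weighted sum = 462×77 + 69×36 + 413×82 + 242×21 + 137×41 + 424×27 + 246×13
  = 35574 + 2484 + 33866 + 5082 + 5617 + 11448 + 3198 = 97269
Sum of weights = 77 + 36 + 82 + 21 + 41 + 27 + 13 = 297
Weighted mean = 97269 / 297 = 327.50505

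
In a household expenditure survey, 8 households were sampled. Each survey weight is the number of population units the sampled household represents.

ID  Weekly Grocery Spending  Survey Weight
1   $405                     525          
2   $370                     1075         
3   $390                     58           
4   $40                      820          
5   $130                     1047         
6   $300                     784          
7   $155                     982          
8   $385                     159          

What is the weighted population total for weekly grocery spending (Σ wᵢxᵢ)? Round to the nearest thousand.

Weighted total = 405×525 + 370×1075 + 390×58 + 40×820 + 130×1047 + 300×784 + 155×982 + 385×159
  = 1250530

1251000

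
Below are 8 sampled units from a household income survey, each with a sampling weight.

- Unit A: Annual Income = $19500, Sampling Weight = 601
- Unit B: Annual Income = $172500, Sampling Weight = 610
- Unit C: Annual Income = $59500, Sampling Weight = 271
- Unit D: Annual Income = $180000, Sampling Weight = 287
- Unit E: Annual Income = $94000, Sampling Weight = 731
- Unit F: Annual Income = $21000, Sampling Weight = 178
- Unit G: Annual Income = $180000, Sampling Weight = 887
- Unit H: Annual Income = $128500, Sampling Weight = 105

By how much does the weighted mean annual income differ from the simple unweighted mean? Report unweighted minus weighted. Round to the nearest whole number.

-10382

Unweighted sum = 19500 + 172500 + 59500 + 180000 + 94000 + 21000 + 180000 + 128500 = 855000
Unweighted mean = 855000 / 8 = 106875
Weighted sum = 19500×601 + 172500×610 + 59500×271 + 180000×287 + 94000×731 + 21000×178 + 180000×887 + 128500×105
  = 430333500
Sum of weights = 3670
Weighted mean = 430333500 / 3670 = 117257.08
Difference (unweighted minus weighted) = -10382.084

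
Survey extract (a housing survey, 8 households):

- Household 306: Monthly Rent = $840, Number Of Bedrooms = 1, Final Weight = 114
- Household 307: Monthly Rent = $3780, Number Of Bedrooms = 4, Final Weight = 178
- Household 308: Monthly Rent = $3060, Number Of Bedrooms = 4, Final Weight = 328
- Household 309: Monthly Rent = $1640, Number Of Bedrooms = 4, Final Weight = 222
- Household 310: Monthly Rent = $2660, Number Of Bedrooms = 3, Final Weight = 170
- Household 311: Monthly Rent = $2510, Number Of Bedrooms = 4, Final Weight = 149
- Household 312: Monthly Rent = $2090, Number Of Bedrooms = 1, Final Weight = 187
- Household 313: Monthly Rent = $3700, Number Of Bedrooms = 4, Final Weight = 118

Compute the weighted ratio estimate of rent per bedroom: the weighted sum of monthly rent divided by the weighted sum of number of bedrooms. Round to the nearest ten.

790

Σ wᵢ·y = 840×114 + 3780×178 + 3060×328 + 1640×222 + 2660×170 + 2510×149 + 2090×187 + 3700×118
  = 95760 + 672840 + 1003680 + 364080 + 452200 + 373990 + 390830 + 436600 = 3789980
Σ wᵢ·x = 1×114 + 4×178 + 4×328 + 4×222 + 3×170 + 4×149 + 1×187 + 4×118
  = 114 + 712 + 1312 + 888 + 510 + 596 + 187 + 472 = 4791
Ratio = 3789980 / 4791 = 791.06241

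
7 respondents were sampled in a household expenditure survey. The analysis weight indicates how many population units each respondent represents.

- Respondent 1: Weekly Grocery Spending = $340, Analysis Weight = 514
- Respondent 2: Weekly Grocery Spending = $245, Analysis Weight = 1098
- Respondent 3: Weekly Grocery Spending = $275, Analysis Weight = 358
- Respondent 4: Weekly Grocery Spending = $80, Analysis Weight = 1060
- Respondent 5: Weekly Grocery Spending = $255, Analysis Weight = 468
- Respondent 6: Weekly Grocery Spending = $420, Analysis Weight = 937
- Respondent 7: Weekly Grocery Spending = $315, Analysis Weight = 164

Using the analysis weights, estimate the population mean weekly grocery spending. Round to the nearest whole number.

259

Weighted sum = 1191560
Sum of weights = 514 + 1098 + 358 + 1060 + 468 + 937 + 164 = 4599
Weighted mean = 1191560 / 4599 = 259.09111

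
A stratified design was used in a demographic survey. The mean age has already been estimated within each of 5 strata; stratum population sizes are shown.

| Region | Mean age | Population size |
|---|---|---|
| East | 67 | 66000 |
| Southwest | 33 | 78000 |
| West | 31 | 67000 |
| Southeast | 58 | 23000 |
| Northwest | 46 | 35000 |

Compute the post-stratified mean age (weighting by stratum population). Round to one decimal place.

44.7

Σ Nₕ·x̄ₕ = 67×66000 + 33×78000 + 31×67000 + 58×23000 + 46×35000
  = 4422000 + 2574000 + 2077000 + 1334000 + 1610000 = 12017000
Σ Nₕ = 66000 + 78000 + 67000 + 23000 + 35000 = 269000
Overall mean = 12017000 / 269000 = 44.672862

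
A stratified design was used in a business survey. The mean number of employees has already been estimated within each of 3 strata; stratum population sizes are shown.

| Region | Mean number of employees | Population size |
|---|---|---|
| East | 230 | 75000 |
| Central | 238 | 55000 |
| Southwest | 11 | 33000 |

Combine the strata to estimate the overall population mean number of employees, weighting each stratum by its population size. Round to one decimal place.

Σ Nₕ·x̄ₕ = 230×75000 + 238×55000 + 11×33000
  = 30703000
Σ Nₕ = 75000 + 55000 + 33000 = 163000
Overall mean = 30703000 / 163000 = 188.36196

188.4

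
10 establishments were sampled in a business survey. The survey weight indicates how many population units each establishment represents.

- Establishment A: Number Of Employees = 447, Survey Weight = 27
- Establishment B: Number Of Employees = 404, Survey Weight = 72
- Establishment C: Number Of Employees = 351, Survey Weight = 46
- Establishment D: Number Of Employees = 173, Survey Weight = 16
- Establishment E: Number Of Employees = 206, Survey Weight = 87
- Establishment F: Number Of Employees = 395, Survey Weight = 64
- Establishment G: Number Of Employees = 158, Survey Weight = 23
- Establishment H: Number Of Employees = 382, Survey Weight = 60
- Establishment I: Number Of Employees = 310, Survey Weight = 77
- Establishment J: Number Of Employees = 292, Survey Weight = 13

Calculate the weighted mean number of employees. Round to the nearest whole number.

325

Weighted sum = 447×27 + 404×72 + 351×46 + 173×16 + 206×87 + 395×64 + 158×23 + 382×60 + 310×77 + 292×13
  = 12069 + 29088 + 16146 + 2768 + 17922 + 25280 + 3634 + 22920 + 23870 + 3796 = 157493
Sum of weights = 27 + 72 + 46 + 16 + 87 + 64 + 23 + 60 + 77 + 13 = 485
Weighted mean = 157493 / 485 = 324.72784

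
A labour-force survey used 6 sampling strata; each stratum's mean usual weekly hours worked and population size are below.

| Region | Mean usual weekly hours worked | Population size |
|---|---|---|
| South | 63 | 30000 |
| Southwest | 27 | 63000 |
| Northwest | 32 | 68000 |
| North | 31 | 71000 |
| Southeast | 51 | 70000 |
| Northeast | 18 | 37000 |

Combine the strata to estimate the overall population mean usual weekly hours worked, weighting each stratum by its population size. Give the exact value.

36

Σ Nₕ·x̄ₕ = 63×30000 + 27×63000 + 32×68000 + 31×71000 + 51×70000 + 18×37000
  = 1890000 + 1701000 + 2176000 + 2201000 + 3570000 + 666000 = 12204000
Σ Nₕ = 30000 + 63000 + 68000 + 71000 + 70000 + 37000 = 339000
Overall mean = 12204000 / 339000 = 36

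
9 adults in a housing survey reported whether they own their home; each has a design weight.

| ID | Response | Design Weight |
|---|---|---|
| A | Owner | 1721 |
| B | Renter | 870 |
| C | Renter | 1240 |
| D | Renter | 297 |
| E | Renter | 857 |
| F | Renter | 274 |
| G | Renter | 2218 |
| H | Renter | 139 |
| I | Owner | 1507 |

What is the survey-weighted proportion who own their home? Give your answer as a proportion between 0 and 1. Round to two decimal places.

Sum of weights for 'Owner' = 1721 + 1507 = 3228
Total weight = 1721 + 870 + 1240 + 297 + 857 + 274 + 2218 + 139 + 1507 = 9123
Weighted proportion = 3228 / 9123 = 0.35383098

0.35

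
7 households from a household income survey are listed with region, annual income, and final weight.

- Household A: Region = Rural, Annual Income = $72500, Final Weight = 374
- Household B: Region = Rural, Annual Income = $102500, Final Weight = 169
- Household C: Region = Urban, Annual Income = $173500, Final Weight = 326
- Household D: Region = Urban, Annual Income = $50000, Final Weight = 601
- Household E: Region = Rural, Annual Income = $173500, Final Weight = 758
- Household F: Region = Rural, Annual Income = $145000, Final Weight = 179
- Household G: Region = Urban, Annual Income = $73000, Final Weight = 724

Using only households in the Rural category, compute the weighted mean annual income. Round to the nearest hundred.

Rural rows: A, B, E, F
Weighted sum = 72500×374 + 102500×169 + 173500×758 + 145000×179
  = 27115000 + 17322500 + 131513000 + 25955000 = 201905500
Sum of weights = 374 + 169 + 758 + 179 = 1480
Weighted mean = 201905500 / 1480 = 136422.64

136400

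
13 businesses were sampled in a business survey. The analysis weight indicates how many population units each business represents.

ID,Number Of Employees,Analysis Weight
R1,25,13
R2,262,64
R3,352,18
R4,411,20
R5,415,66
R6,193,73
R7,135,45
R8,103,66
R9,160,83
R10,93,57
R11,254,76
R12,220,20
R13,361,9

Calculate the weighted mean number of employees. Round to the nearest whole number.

Weighted sum = 131535
Sum of weights = 610
Weighted mean = 131535 / 610 = 215.63115

216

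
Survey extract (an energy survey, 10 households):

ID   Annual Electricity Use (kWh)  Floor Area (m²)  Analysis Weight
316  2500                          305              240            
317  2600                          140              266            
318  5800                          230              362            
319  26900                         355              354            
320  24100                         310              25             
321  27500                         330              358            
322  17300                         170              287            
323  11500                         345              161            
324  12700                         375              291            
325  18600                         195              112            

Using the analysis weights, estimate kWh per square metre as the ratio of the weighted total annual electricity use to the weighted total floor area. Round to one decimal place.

52.8

Σ wᵢ·y = 2500×240 + 2600×266 + 5800×362 + 26900×354 + 24100×25 + 27500×358 + 17300×287 + 11500×161 + 12700×291 + 18600×112
  = 35956800
Σ wᵢ·x = 305×240 + 140×266 + 230×362 + 355×354 + 310×25 + 330×358 + 170×287 + 345×161 + 375×291 + 195×112
  = 73200 + 37240 + 83260 + 125670 + 7750 + 118140 + 48790 + 55545 + 109125 + 21840 = 680560
Ratio = 35956800 / 680560 = 52.834137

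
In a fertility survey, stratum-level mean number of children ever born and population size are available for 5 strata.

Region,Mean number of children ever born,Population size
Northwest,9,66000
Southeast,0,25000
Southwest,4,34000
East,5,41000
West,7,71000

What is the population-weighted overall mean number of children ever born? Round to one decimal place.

6.0

Σ Nₕ·x̄ₕ = 9×66000 + 0×25000 + 4×34000 + 5×41000 + 7×71000
  = 1432000
Σ Nₕ = 66000 + 25000 + 34000 + 41000 + 71000 = 237000
Overall mean = 1432000 / 237000 = 6.0421941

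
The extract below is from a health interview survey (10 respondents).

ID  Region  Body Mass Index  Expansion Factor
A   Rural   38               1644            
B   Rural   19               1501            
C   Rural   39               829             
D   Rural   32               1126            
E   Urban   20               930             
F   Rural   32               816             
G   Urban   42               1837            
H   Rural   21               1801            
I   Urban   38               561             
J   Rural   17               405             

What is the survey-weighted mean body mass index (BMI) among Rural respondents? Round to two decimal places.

28.34

Rural rows: A, B, C, D, F, H, J
Weighted sum = 38×1644 + 19×1501 + 39×829 + 32×1126 + 32×816 + 21×1801 + 17×405
  = 62472 + 28519 + 32331 + 36032 + 26112 + 37821 + 6885 = 230172
Sum of weights = 1644 + 1501 + 829 + 1126 + 816 + 1801 + 405 = 8122
Weighted mean = 230172 / 8122 = 28.339325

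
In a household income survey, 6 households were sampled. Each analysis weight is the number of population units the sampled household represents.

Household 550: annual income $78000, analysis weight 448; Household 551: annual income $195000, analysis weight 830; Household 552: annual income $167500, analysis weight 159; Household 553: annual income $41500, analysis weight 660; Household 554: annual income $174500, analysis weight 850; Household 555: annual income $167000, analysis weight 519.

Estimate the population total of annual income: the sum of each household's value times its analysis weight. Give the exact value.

485814500

Weighted total = 78000×448 + 195000×830 + 167500×159 + 41500×660 + 174500×850 + 167000×519
  = 485814500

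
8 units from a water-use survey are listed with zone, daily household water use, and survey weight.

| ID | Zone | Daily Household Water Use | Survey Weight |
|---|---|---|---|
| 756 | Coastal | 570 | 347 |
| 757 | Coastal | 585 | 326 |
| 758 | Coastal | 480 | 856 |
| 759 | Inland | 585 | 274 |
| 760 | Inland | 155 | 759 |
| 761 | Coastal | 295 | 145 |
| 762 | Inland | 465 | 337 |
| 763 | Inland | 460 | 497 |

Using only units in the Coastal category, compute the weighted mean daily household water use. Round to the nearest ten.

500

Coastal rows: 756, 757, 758, 761
Weighted sum = 570×347 + 585×326 + 480×856 + 295×145
  = 842155
Sum of weights = 1674
Weighted mean = 842155 / 1674 = 503.07945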